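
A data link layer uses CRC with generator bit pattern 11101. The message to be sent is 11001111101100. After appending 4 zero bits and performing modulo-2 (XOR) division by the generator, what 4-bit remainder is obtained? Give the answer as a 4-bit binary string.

Append 4 zeros: 110011111011000000. Divide by 11101 (XOR where the leading bit is 1):
  pos 0: 11001 XOR 11101 = 00100
  pos 2: 10011 XOR 11101 = 01110
  pos 3: 11101 XOR 11101 = 00000
  pos 8: 10110 XOR 11101 = 01011
  pos 9: 10110 XOR 11101 = 01011
  pos 10: 10110 XOR 11101 = 01011
  pos 11: 10110 XOR 11101 = 01011
  pos 12: 10110 XOR 11101 = 01011
  pos 13: 10110 XOR 11101 = 01011
Remainder (last 4 bits) = 1011. This is the CRC / FCS.

1011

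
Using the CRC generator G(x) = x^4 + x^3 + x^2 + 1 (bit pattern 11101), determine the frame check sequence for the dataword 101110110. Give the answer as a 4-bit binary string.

Append 4 zeros: 1011101100000. Divide by 11101 (XOR where the leading bit is 1):
  pos 0: 10111 XOR 11101 = 01010
  pos 1: 10100 XOR 11101 = 01001
  pos 2: 10011 XOR 11101 = 01110
  pos 3: 11101 XOR 11101 = 00000
Remainder (last 4 bits) = 0000. This is the CRC / FCS.

0000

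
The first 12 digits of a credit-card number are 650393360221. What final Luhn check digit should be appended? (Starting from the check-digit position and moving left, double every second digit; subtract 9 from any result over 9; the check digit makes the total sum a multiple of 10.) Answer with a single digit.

8

Partial digits right→left: 1 2 2 0 6 3 3 9 3 0 5 6
Double every second digit counting from the check-digit position (so the 1st, 3rd, 5th, ... of the partial from the right).
  doubled (with −9 where >9): 2 4 3 6 6 1 → sum 22
  kept as-is: 2 0 3 9 0 6 → sum 20
Total = 22 + 20 = 42.
Check digit = (10 − (42 mod 10)) mod 10 = 8.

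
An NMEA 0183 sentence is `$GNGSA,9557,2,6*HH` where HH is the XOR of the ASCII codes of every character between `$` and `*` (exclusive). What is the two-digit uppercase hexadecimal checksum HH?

XOR the ASCII codes of the payload characters:
  'G' = 0x47 → acc = 0x47
  'N' = 0x4E → acc = 0x09
  'G' = 0x47 → acc = 0x4E
  'S' = 0x53 → acc = 0x1D
  'A' = 0x41 → acc = 0x5C
  ',' = 0x2C → acc = 0x70
  '9' = 0x39 → acc = 0x49
  '5' = 0x35 → acc = 0x7C
  '5' = 0x35 → acc = 0x49
  '7' = 0x37 → acc = 0x7E
  ',' = 0x2C → acc = 0x52
  '2' = 0x32 → acc = 0x60
  ',' = 0x2C → acc = 0x4C
  '6' = 0x36 → acc = 0x7A
Checksum = 0x7A.

7A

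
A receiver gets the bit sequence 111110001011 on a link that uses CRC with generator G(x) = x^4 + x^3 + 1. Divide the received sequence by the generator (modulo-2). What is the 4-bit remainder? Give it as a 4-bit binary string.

Modulo-2 division of 111110001011 by 11001:
  pos 0: 11111 XOR 11001 = 00110
  pos 2: 11000 XOR 11001 = 00001
  pos 6: 10101 XOR 11001 = 01100
  pos 7: 11001 XOR 11001 = 00000
Remainder = 0000 (zero — the frame passes the CRC check).

0000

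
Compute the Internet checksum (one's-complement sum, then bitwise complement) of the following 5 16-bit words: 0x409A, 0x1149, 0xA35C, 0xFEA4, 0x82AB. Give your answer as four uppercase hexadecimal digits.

One's-complement addition (fold any carry out of bit 15 back into bit 0):
  0x409A + 0x1149 = 0x051E3
  0x51E3 + 0xA35C = 0x0F53F
  0xF53F + 0xFEA4 = 0x1F3E3 → wrap carry → 0xF3E4
  0xF3E4 + 0x82AB = 0x1768F → wrap carry → 0x7690
One's-complement sum = 0x7690.
Checksum = ~0x7690 & 0xFFFF = 0x896F.

896F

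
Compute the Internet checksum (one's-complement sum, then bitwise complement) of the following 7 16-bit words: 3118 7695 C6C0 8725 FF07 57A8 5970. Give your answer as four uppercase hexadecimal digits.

5A4B

One's-complement addition (fold any carry out of bit 15 back into bit 0):
  0x3118 + 0x7695 = 0x0A7AD
  0xA7AD + 0xC6C0 = 0x16E6D → wrap carry → 0x6E6E
  0x6E6E + 0x8725 = 0x0F593
  0xF593 + 0xFF07 = 0x1F49A → wrap carry → 0xF49B
  0xF49B + 0x57A8 = 0x14C43 → wrap carry → 0x4C44
  0x4C44 + 0x5970 = 0x0A5B4
One's-complement sum = 0xA5B4.
Checksum = ~0xA5B4 & 0xFFFF = 0x5A4B.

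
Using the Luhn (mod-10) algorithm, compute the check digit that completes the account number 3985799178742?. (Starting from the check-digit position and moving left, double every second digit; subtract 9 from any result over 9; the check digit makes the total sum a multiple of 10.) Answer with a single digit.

3

Partial digits right→left: 2 4 7 8 7 1 9 9 7 5 8 9 3
Double every second digit counting from the check-digit position (so the 1st, 3rd, 5th, ... of the partial from the right).
  doubled (with −9 where >9): 4 5 5 9 5 7 6 → sum 41
  kept as-is: 4 8 1 9 5 9 → sum 36
Total = 41 + 36 = 77.
Check digit = (10 − (77 mod 10)) mod 10 = 3.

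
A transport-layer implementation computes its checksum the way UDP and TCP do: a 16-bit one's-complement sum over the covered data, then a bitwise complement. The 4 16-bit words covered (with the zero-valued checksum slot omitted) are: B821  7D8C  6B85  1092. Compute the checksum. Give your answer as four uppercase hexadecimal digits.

One's-complement addition (fold any carry out of bit 15 back into bit 0):
  0xB821 + 0x7D8C = 0x135AD → wrap carry → 0x35AE
  0x35AE + 0x6B85 = 0x0A133
  0xA133 + 0x1092 = 0x0B1C5
One's-complement sum = 0xB1C5.
Checksum = ~0xB1C5 & 0xFFFF = 0x4E3A.

4E3A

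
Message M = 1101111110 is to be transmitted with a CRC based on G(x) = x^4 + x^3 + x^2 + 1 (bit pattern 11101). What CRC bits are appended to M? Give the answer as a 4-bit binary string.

1111

Append 4 zeros: 11011111100000. Divide by 11101 (XOR where the leading bit is 1):
  pos 0: 11011 XOR 11101 = 00110
  pos 2: 11011 XOR 11101 = 00110
  pos 4: 11011 XOR 11101 = 00110
  pos 6: 11000 XOR 11101 = 00101
  pos 8: 10100 XOR 11101 = 01001
  pos 9: 10010 XOR 11101 = 01111
Remainder (last 4 bits) = 1111. This is the CRC / FCS.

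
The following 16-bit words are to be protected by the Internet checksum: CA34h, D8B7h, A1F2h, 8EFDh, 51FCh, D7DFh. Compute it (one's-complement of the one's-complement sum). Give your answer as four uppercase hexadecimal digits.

One's-complement addition (fold any carry out of bit 15 back into bit 0):
  0xCA34 + 0xD8B7 = 0x1A2EB → wrap carry → 0xA2EC
  0xA2EC + 0xA1F2 = 0x144DE → wrap carry → 0x44DF
  0x44DF + 0x8EFD = 0x0D3DC
  0xD3DC + 0x51FC = 0x125D8 → wrap carry → 0x25D9
  0x25D9 + 0xD7DF = 0x0FDB8
One's-complement sum = 0xFDB8.
Checksum = ~0xFDB8 & 0xFFFF = 0x0247.

0247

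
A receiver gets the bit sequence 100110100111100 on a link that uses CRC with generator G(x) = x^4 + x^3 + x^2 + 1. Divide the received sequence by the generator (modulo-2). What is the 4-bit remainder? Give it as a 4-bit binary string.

Modulo-2 division of 100110100111100 by 11101:
  pos 0: 10011 XOR 11101 = 01110
  pos 1: 11100 XOR 11101 = 00001
  pos 5: 11001 XOR 11101 = 00100
  pos 7: 10011 XOR 11101 = 01110
  pos 8: 11101 XOR 11101 = 00000
Remainder = 0000 (zero — the frame passes the CRC check).

0000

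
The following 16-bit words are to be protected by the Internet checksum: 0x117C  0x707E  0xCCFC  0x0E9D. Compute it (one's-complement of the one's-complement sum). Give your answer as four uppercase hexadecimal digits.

A26B

One's-complement addition (fold any carry out of bit 15 back into bit 0):
  0x117C + 0x707E = 0x081FA
  0x81FA + 0xCCFC = 0x14EF6 → wrap carry → 0x4EF7
  0x4EF7 + 0x0E9D = 0x05D94
One's-complement sum = 0x5D94.
Checksum = ~0x5D94 & 0xFFFF = 0xA26B.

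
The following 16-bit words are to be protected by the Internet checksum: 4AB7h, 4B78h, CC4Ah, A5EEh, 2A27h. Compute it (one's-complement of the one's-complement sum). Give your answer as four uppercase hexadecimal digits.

CD6F

One's-complement addition (fold any carry out of bit 15 back into bit 0):
  0x4AB7 + 0x4B78 = 0x0962F
  0x962F + 0xCC4A = 0x16279 → wrap carry → 0x627A
  0x627A + 0xA5EE = 0x10868 → wrap carry → 0x0869
  0x0869 + 0x2A27 = 0x03290
One's-complement sum = 0x3290.
Checksum = ~0x3290 & 0xFFFF = 0xCD6F.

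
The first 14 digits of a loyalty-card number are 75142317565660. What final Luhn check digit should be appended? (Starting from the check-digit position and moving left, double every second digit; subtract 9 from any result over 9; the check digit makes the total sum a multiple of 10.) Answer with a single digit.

Partial digits right→left: 0 6 6 5 6 5 7 1 3 2 4 1 5 7
Double every second digit counting from the check-digit position (so the 1st, 3rd, 5th, ... of the partial from the right).
  doubled (with −9 where >9): 0 3 3 5 6 8 1 → sum 26
  kept as-is: 6 5 5 1 2 1 7 → sum 27
Total = 26 + 27 = 53.
Check digit = (10 − (53 mod 10)) mod 10 = 7.

7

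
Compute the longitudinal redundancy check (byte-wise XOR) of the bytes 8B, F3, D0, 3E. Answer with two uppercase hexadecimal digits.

96

XOR the bytes together:
  start with 0x8B
  0x8B ⊕ 0xF3 = 0x78
  0x78 ⊕ 0xD0 = 0xA8
  0xA8 ⊕ 0x3E = 0x96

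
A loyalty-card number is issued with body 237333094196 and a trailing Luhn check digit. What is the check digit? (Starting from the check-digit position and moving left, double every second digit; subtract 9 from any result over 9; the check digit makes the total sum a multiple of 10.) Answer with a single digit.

Partial digits right→left: 6 9 1 4 9 0 3 3 3 7 3 2
Double every second digit counting from the check-digit position (so the 1st, 3rd, 5th, ... of the partial from the right).
  doubled (with −9 where >9): 3 2 9 6 6 6 → sum 32
  kept as-is: 9 4 0 3 7 2 → sum 25
Total = 32 + 25 = 57.
Check digit = (10 − (57 mod 10)) mod 10 = 3.

3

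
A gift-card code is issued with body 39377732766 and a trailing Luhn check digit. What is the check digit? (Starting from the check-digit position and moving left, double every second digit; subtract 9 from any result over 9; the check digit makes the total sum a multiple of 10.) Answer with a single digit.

Partial digits right→left: 6 6 7 2 3 7 7 7 3 9 3
Double every second digit counting from the check-digit position (so the 1st, 3rd, 5th, ... of the partial from the right).
  doubled (with −9 where >9): 3 5 6 5 6 6 → sum 31
  kept as-is: 6 2 7 7 9 → sum 31
Total = 31 + 31 = 62.
Check digit = (10 − (62 mod 10)) mod 10 = 8.

8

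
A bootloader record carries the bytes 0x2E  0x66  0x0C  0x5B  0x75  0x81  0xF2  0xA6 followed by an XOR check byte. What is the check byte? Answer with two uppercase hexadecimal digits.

BF

XOR the bytes together:
  start with 0x2E
  0x2E ⊕ 0x66 = 0x48
  0x48 ⊕ 0x0C = 0x44
  0x44 ⊕ 0x5B = 0x1F
  0x1F ⊕ 0x75 = 0x6A
  0x6A ⊕ 0x81 = 0xEB
  0xEB ⊕ 0xF2 = 0x19
  0x19 ⊕ 0xA6 = 0xBF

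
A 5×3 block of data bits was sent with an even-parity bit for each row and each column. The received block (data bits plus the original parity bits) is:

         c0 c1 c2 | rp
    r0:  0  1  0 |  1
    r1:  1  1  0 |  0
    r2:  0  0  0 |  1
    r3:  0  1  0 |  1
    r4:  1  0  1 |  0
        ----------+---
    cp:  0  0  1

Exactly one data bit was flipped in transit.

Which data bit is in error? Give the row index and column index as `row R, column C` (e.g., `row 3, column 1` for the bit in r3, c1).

Recompute each row's even parity and compare to rp:
  r0: data parity 1, sent rp 1 → ok
  r1: data parity 0, sent rp 0 → ok
  r2: data parity 0, sent rp 1 → mismatch
  r3: data parity 1, sent rp 1 → ok
  r4: data parity 0, sent rp 0 → ok
Recompute each column's even parity and compare to cp:
  c0: data parity 0, sent cp 0 → ok
  c1: data parity 1, sent cp 0 → mismatch
  c2: data parity 1, sent cp 1 → ok
Exactly one row (r2) and one column (c1) fail → the flipped bit is at their intersection.

row 2, column 1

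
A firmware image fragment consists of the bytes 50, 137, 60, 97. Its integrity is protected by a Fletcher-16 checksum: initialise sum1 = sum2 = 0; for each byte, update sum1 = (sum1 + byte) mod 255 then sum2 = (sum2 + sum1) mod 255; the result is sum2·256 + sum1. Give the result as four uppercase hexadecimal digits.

Running sums (mod 255):
  after byte 0 (50): sum1=50, sum2=50
  after byte 1 (137): sum1=187, sum2=237
  after byte 2 (60): sum1=247, sum2=229
  after byte 3 (97): sum1=89, sum2=63
Checksum = sum2·256 + sum1 = 63·256 + 89 = 16217 = 0x3F59.

3F59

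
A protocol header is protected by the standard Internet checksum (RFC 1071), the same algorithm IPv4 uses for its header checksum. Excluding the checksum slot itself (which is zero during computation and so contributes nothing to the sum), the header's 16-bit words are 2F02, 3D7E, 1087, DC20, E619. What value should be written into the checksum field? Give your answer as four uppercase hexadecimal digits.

C0BD

One's-complement addition (fold any carry out of bit 15 back into bit 0):
  0x2F02 + 0x3D7E = 0x06C80
  0x6C80 + 0x1087 = 0x07D07
  0x7D07 + 0xDC20 = 0x15927 → wrap carry → 0x5928
  0x5928 + 0xE619 = 0x13F41 → wrap carry → 0x3F42
One's-complement sum = 0x3F42.
Checksum = ~0x3F42 & 0xFFFF = 0xC0BD.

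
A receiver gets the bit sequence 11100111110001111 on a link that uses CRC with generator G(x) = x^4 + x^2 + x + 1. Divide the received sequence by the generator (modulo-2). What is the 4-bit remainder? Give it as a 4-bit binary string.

0000

Modulo-2 division of 11100111110001111 by 10111:
  pos 0: 11100 XOR 10111 = 01011
  pos 1: 10111 XOR 10111 = 00000
  pos 6: 11110 XOR 10111 = 01001
  pos 7: 10010 XOR 10111 = 00101
  pos 9: 10101 XOR 10111 = 00010
  pos 12: 10111 XOR 10111 = 00000
Remainder = 0000 (zero — the frame passes the CRC check).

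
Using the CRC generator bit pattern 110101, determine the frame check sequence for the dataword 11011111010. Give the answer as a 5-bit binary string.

Append 5 zeros: 1101111101000000. Divide by 110101 (XOR where the leading bit is 1):
  pos 0: 110111 XOR 110101 = 000010
  pos 4: 101101 XOR 110101 = 011000
  pos 5: 110000 XOR 110101 = 000101
  pos 8: 101000 XOR 110101 = 011101
  pos 9: 111010 XOR 110101 = 001111
Remainder (last 5 bits) = 11110. This is the CRC / FCS.

11110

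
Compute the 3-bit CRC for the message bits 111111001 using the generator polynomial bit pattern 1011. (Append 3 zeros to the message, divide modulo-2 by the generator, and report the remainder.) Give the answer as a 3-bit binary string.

100

Append 3 zeros: 111111001000. Divide by 1011 (XOR where the leading bit is 1):
  pos 0: 1111 XOR 1011 = 0100
  pos 1: 1001 XOR 1011 = 0010
  pos 3: 1010 XOR 1011 = 0001
  pos 6: 1010 XOR 1011 = 0001
Remainder (last 3 bits) = 100. This is the CRC / FCS.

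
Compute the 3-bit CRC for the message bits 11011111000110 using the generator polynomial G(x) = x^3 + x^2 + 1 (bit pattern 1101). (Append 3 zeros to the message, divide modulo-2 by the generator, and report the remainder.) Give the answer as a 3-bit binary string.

Append 3 zeros: 11011111000110000. Divide by 1101 (XOR where the leading bit is 1):
  pos 0: 1101 XOR 1101 = 0000
  pos 4: 1111 XOR 1101 = 0010
  pos 6: 1000 XOR 1101 = 0101
  pos 7: 1010 XOR 1101 = 0111
  pos 8: 1111 XOR 1101 = 0010
  pos 10: 1010 XOR 1101 = 0111
  pos 11: 1110 XOR 1101 = 0011
  pos 13: 1100 XOR 1101 = 0001
Remainder (last 3 bits) = 001. This is the CRC / FCS.

001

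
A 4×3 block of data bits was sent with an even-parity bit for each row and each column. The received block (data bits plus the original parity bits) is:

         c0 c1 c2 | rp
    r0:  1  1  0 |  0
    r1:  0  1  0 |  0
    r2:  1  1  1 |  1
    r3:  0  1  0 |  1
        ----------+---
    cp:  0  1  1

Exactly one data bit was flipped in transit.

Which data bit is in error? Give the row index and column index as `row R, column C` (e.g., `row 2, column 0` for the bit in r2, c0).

row 1, column 1

Recompute each row's even parity and compare to rp:
  r0: data parity 0, sent rp 0 → ok
  r1: data parity 1, sent rp 0 → mismatch
  r2: data parity 1, sent rp 1 → ok
  r3: data parity 1, sent rp 1 → ok
Recompute each column's even parity and compare to cp:
  c0: data parity 0, sent cp 0 → ok
  c1: data parity 0, sent cp 1 → mismatch
  c2: data parity 1, sent cp 1 → ok
Exactly one row (r1) and one column (c1) fail → the flipped bit is at their intersection.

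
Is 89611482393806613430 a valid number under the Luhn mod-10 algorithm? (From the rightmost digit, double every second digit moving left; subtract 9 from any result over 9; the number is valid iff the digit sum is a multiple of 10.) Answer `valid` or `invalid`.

From the right, keep odd positions and double even positions (subtract 9 from any doubled value over 9):
  doubled (positions 2,4,...): 6 6 3 0 6 6 7 2 3 7 → sum 46
  kept (positions 1,3,...): 0 4 1 6 8 9 2 4 1 9 → sum 44
Total = 90.
90 mod 10 = 0, so the number is valid.

valid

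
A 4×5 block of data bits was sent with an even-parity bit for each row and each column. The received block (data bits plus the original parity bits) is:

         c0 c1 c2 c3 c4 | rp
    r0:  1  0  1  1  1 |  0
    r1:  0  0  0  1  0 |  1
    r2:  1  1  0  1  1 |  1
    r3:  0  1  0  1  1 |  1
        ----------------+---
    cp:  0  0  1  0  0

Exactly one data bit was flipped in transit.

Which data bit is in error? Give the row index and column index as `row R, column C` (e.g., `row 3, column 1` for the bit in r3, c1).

row 2, column 4

Recompute each row's even parity and compare to rp:
  r0: data parity 0, sent rp 0 → ok
  r1: data parity 1, sent rp 1 → ok
  r2: data parity 0, sent rp 1 → mismatch
  r3: data parity 1, sent rp 1 → ok
Recompute each column's even parity and compare to cp:
  c0: data parity 0, sent cp 0 → ok
  c1: data parity 0, sent cp 0 → ok
  c2: data parity 1, sent cp 1 → ok
  c3: data parity 0, sent cp 0 → ok
  c4: data parity 1, sent cp 0 → mismatch
Exactly one row (r2) and one column (c4) fail → the flipped bit is at their intersection.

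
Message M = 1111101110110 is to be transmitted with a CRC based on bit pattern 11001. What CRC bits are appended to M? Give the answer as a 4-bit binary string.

Append 4 zeros: 11111011101100000. Divide by 11001 (XOR where the leading bit is 1):
  pos 0: 11111 XOR 11001 = 00110
  pos 2: 11001 XOR 11001 = 00000
  pos 7: 11011 XOR 11001 = 00010
  pos 10: 10000 XOR 11001 = 01001
  pos 11: 10010 XOR 11001 = 01011
  pos 12: 10110 XOR 11001 = 01111
Remainder (last 4 bits) = 1111. This is the CRC / FCS.

1111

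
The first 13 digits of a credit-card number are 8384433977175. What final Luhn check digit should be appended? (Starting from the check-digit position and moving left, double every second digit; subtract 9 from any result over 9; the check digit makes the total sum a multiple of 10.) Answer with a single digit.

Partial digits right→left: 5 7 1 7 7 9 3 3 4 4 8 3 8
Double every second digit counting from the check-digit position (so the 1st, 3rd, 5th, ... of the partial from the right).
  doubled (with −9 where >9): 1 2 5 6 8 7 7 → sum 36
  kept as-is: 7 7 9 3 4 3 → sum 33
Total = 36 + 33 = 69.
Check digit = (10 − (69 mod 10)) mod 10 = 1.

1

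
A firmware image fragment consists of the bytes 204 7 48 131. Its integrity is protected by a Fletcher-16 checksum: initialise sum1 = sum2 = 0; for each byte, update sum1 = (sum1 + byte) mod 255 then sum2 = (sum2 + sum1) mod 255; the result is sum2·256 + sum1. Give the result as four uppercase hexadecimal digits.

Running sums (mod 255):
  after byte 0 (204): sum1=204, sum2=204
  after byte 1 (7): sum1=211, sum2=160
  after byte 2 (48): sum1=4, sum2=164
  after byte 3 (131): sum1=135, sum2=44
Checksum = sum2·256 + sum1 = 44·256 + 135 = 11399 = 0x2C87.

2C87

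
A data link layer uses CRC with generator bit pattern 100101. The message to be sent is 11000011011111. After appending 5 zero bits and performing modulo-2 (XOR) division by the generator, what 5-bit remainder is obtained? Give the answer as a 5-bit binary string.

Append 5 zeros: 1100001101111100000. Divide by 100101 (XOR where the leading bit is 1):
  pos 0: 110000 XOR 100101 = 010101
  pos 1: 101011 XOR 100101 = 001110
  pos 3: 111010 XOR 100101 = 011111
  pos 4: 111111 XOR 100101 = 011010
  pos 5: 110101 XOR 100101 = 010000
  pos 6: 100001 XOR 100101 = 000100
  pos 9: 100110 XOR 100101 = 000011
  pos 13: 110000 XOR 100101 = 010101
Remainder (last 5 bits) = 10101. This is the CRC / FCS.

10101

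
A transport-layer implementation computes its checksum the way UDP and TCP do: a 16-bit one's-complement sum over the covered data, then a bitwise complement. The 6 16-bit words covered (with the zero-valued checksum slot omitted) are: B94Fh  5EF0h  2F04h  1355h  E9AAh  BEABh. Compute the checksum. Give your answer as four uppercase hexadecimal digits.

FD0F

One's-complement addition (fold any carry out of bit 15 back into bit 0):
  0xB94F + 0x5EF0 = 0x1183F → wrap carry → 0x1840
  0x1840 + 0x2F04 = 0x04744
  0x4744 + 0x1355 = 0x05A99
  0x5A99 + 0xE9AA = 0x14443 → wrap carry → 0x4444
  0x4444 + 0xBEAB = 0x102EF → wrap carry → 0x02F0
One's-complement sum = 0x02F0.
Checksum = ~0x02F0 & 0xFFFF = 0xFD0F.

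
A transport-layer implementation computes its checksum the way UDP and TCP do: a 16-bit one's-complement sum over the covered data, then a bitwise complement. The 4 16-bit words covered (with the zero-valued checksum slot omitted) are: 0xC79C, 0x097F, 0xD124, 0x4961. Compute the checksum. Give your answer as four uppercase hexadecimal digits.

145E

One's-complement addition (fold any carry out of bit 15 back into bit 0):
  0xC79C + 0x097F = 0x0D11B
  0xD11B + 0xD124 = 0x1A23F → wrap carry → 0xA240
  0xA240 + 0x4961 = 0x0EBA1
One's-complement sum = 0xEBA1.
Checksum = ~0xEBA1 & 0xFFFF = 0x145E.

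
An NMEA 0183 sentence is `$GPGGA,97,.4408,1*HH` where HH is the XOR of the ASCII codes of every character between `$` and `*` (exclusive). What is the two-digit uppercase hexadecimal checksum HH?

XOR the ASCII codes of the payload characters:
  'G' = 0x47 → acc = 0x47
  'P' = 0x50 → acc = 0x17
  'G' = 0x47 → acc = 0x50
  'G' = 0x47 → acc = 0x17
  'A' = 0x41 → acc = 0x56
  ',' = 0x2C → acc = 0x7A
  '9' = 0x39 → acc = 0x43
  '7' = 0x37 → acc = 0x74
  ',' = 0x2C → acc = 0x58
  '.' = 0x2E → acc = 0x76
  '4' = 0x34 → acc = 0x42
  '4' = 0x34 → acc = 0x76
  '0' = 0x30 → acc = 0x46
  '8' = 0x38 → acc = 0x7E
  ',' = 0x2C → acc = 0x52
  '1' = 0x31 → acc = 0x63
Checksum = 0x63.

63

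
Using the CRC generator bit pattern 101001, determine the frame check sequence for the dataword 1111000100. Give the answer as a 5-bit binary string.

01010

Append 5 zeros: 111100010000000. Divide by 101001 (XOR where the leading bit is 1):
  pos 0: 111100 XOR 101001 = 010101
  pos 1: 101010 XOR 101001 = 000011
  pos 5: 111000 XOR 101001 = 010001
  pos 6: 100010 XOR 101001 = 001011
  pos 8: 101100 XOR 101001 = 000101
Remainder (last 5 bits) = 01010. This is the CRC / FCS.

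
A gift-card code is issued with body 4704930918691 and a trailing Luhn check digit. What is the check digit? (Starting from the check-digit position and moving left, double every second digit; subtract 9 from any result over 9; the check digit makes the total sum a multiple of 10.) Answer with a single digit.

Partial digits right→left: 1 9 6 8 1 9 0 3 9 4 0 7 4
Double every second digit counting from the check-digit position (so the 1st, 3rd, 5th, ... of the partial from the right).
  doubled (with −9 where >9): 2 3 2 0 9 0 8 → sum 24
  kept as-is: 9 8 9 3 4 7 → sum 40
Total = 24 + 40 = 64.
Check digit = (10 − (64 mod 10)) mod 10 = 6.

6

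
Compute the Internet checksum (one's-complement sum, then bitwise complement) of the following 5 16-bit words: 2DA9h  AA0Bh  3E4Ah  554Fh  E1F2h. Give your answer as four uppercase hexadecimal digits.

B2BE

One's-complement addition (fold any carry out of bit 15 back into bit 0):
  0x2DA9 + 0xAA0B = 0x0D7B4
  0xD7B4 + 0x3E4A = 0x115FE → wrap carry → 0x15FF
  0x15FF + 0x554F = 0x06B4E
  0x6B4E + 0xE1F2 = 0x14D40 → wrap carry → 0x4D41
One's-complement sum = 0x4D41.
Checksum = ~0x4D41 & 0xFFFF = 0xB2BE.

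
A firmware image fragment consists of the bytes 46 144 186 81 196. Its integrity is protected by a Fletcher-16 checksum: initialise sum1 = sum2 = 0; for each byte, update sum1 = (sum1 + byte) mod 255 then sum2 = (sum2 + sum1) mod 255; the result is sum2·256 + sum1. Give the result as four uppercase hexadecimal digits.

Running sums (mod 255):
  after byte 0 (46): sum1=46, sum2=46
  after byte 1 (144): sum1=190, sum2=236
  after byte 2 (186): sum1=121, sum2=102
  after byte 3 (81): sum1=202, sum2=49
  after byte 4 (196): sum1=143, sum2=192
Checksum = sum2·256 + sum1 = 192·256 + 143 = 49295 = 0xC08F.

C08F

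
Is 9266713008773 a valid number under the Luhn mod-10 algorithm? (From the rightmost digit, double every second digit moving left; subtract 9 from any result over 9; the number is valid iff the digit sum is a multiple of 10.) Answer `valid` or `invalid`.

From the right, keep odd positions and double even positions (subtract 9 from any doubled value over 9):
  doubled (positions 2,4,...): 5 7 0 2 3 4 → sum 21
  kept (positions 1,3,...): 3 7 0 3 7 6 9 → sum 35
Total = 56.
56 mod 10 = 6, so the number is invalid.

invalid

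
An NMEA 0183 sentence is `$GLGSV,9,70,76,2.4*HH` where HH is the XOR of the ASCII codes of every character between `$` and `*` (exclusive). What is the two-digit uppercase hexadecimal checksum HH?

XOR the ASCII codes of the payload characters:
  'G' = 0x47 → acc = 0x47
  'L' = 0x4C → acc = 0x0B
  'G' = 0x47 → acc = 0x4C
  'S' = 0x53 → acc = 0x1F
  'V' = 0x56 → acc = 0x49
  ',' = 0x2C → acc = 0x65
  '9' = 0x39 → acc = 0x5C
  ',' = 0x2C → acc = 0x70
  '7' = 0x37 → acc = 0x47
  '0' = 0x30 → acc = 0x77
  ',' = 0x2C → acc = 0x5B
  '7' = 0x37 → acc = 0x6C
  '6' = 0x36 → acc = 0x5A
  ',' = 0x2C → acc = 0x76
  '2' = 0x32 → acc = 0x44
  '.' = 0x2E → acc = 0x6A
  '4' = 0x34 → acc = 0x5E
Checksum = 0x5E.

5E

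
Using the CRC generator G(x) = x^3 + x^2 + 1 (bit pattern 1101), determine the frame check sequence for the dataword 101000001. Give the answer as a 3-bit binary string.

110

Append 3 zeros: 101000001000. Divide by 1101 (XOR where the leading bit is 1):
  pos 0: 1010 XOR 1101 = 0111
  pos 1: 1110 XOR 1101 = 0011
  pos 3: 1100 XOR 1101 = 0001
  pos 6: 1010 XOR 1101 = 0111
  pos 7: 1110 XOR 1101 = 0011
Remainder (last 3 bits) = 110. This is the CRC / FCS.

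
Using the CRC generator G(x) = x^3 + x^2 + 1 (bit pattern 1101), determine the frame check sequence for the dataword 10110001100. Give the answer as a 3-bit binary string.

001

Append 3 zeros: 10110001100000. Divide by 1101 (XOR where the leading bit is 1):
  pos 0: 1011 XOR 1101 = 0110
  pos 1: 1100 XOR 1101 = 0001
  pos 4: 1001 XOR 1101 = 0100
  pos 5: 1001 XOR 1101 = 0100
  pos 6: 1000 XOR 1101 = 0101
  pos 7: 1010 XOR 1101 = 0111
  pos 8: 1110 XOR 1101 = 0011
  pos 10: 1100 XOR 1101 = 0001
Remainder (last 3 bits) = 001. This is the CRC / FCS.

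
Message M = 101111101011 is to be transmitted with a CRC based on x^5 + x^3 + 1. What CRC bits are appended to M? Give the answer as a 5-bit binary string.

11001

Append 5 zeros: 10111110101100000. Divide by 101001 (XOR where the leading bit is 1):
  pos 0: 101111 XOR 101001 = 000110
  pos 3: 110101 XOR 101001 = 011100
  pos 4: 111000 XOR 101001 = 010001
  pos 5: 100011 XOR 101001 = 001010
  pos 7: 101010 XOR 101001 = 000011
  pos 11: 110000 XOR 101001 = 011001
Remainder (last 5 bits) = 11001. This is the CRC / FCS.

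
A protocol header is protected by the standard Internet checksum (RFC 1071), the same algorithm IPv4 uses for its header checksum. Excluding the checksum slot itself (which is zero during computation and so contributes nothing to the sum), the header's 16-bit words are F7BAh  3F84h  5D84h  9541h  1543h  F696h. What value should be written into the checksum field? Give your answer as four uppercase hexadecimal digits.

One's-complement addition (fold any carry out of bit 15 back into bit 0):
  0xF7BA + 0x3F84 = 0x1373E → wrap carry → 0x373F
  0x373F + 0x5D84 = 0x094C3
  0x94C3 + 0x9541 = 0x12A04 → wrap carry → 0x2A05
  0x2A05 + 0x1543 = 0x03F48
  0x3F48 + 0xF696 = 0x135DE → wrap carry → 0x35DF
One's-complement sum = 0x35DF.
Checksum = ~0x35DF & 0xFFFF = 0xCA20.

CA20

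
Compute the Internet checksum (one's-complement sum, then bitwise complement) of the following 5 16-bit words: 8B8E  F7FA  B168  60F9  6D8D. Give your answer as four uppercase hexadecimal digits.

FC86

One's-complement addition (fold any carry out of bit 15 back into bit 0):
  0x8B8E + 0xF7FA = 0x18388 → wrap carry → 0x8389
  0x8389 + 0xB168 = 0x134F1 → wrap carry → 0x34F2
  0x34F2 + 0x60F9 = 0x095EB
  0x95EB + 0x6D8D = 0x10378 → wrap carry → 0x0379
One's-complement sum = 0x0379.
Checksum = ~0x0379 & 0xFFFF = 0xFC86.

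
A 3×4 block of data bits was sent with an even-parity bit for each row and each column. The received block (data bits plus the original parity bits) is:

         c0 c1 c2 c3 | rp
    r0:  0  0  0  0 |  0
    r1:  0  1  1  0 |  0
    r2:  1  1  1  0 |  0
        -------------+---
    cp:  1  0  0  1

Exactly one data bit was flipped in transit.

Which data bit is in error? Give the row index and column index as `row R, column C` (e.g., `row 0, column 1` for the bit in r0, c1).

Recompute each row's even parity and compare to rp:
  r0: data parity 0, sent rp 0 → ok
  r1: data parity 0, sent rp 0 → ok
  r2: data parity 1, sent rp 0 → mismatch
Recompute each column's even parity and compare to cp:
  c0: data parity 1, sent cp 1 → ok
  c1: data parity 0, sent cp 0 → ok
  c2: data parity 0, sent cp 0 → ok
  c3: data parity 0, sent cp 1 → mismatch
Exactly one row (r2) and one column (c3) fail → the flipped bit is at their intersection.

row 2, column 3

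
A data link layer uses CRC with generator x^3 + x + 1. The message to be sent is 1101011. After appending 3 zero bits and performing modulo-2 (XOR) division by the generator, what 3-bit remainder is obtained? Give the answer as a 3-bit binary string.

Append 3 zeros: 1101011000. Divide by 1011 (XOR where the leading bit is 1):
  pos 0: 1101 XOR 1011 = 0110
  pos 1: 1100 XOR 1011 = 0111
  pos 2: 1111 XOR 1011 = 0100
  pos 3: 1001 XOR 1011 = 0010
  pos 5: 1000 XOR 1011 = 0011
Remainder (last 3 bits) = 110. This is the CRC / FCS.

110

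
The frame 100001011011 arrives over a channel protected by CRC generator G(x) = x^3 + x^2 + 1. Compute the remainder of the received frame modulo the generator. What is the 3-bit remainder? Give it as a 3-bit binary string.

Modulo-2 division of 100001011011 by 1101:
  pos 0: 1000 XOR 1101 = 0101
  pos 1: 1010 XOR 1101 = 0111
  pos 2: 1111 XOR 1101 = 0010
  pos 4: 1001 XOR 1101 = 0100
  pos 5: 1001 XOR 1101 = 0100
  pos 6: 1000 XOR 1101 = 0101
  pos 7: 1011 XOR 1101 = 0110
  pos 8: 1101 XOR 1101 = 0000
Remainder = 000 (zero — the frame passes the CRC check).

000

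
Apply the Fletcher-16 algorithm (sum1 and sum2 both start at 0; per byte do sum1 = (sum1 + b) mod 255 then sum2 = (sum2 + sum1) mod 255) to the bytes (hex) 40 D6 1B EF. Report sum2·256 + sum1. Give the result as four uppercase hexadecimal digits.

Running sums (mod 255):
  after byte 0 (40): sum1=64, sum2=64
  after byte 1 (D6): sum1=23, sum2=87
  after byte 2 (1B): sum1=50, sum2=137
  after byte 3 (EF): sum1=34, sum2=171
Checksum = sum2·256 + sum1 = 171·256 + 34 = 43810 = 0xAB22.

AB22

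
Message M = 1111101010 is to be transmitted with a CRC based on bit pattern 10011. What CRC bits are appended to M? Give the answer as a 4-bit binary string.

Append 4 zeros: 11111010100000. Divide by 10011 (XOR where the leading bit is 1):
  pos 0: 11111 XOR 10011 = 01100
  pos 1: 11000 XOR 10011 = 01011
  pos 2: 10111 XOR 10011 = 00100
  pos 4: 10001 XOR 10011 = 00010
  pos 7: 10000 XOR 10011 = 00011
Remainder (last 4 bits) = 1100. This is the CRC / FCS.

1100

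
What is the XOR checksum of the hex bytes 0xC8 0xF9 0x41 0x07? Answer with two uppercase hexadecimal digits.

XOR the bytes together:
  start with 0xC8
  0xC8 ⊕ 0xF9 = 0x31
  0x31 ⊕ 0x41 = 0x70
  0x70 ⊕ 0x07 = 0x77

77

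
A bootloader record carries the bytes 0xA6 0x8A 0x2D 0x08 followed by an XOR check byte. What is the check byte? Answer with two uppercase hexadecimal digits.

XOR the bytes together:
  start with 0xA6
  0xA6 ⊕ 0x8A = 0x2C
  0x2C ⊕ 0x2D = 0x01
  0x01 ⊕ 0x08 = 0x09

09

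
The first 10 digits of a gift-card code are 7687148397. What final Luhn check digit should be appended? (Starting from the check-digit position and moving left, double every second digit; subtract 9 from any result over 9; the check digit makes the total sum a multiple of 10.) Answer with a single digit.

0

Partial digits right→left: 7 9 3 8 4 1 7 8 6 7
Double every second digit counting from the check-digit position (so the 1st, 3rd, 5th, ... of the partial from the right).
  doubled (with −9 where >9): 5 6 8 5 3 → sum 27
  kept as-is: 9 8 1 8 7 → sum 33
Total = 27 + 33 = 60.
Check digit = (10 − (60 mod 10)) mod 10 = 0.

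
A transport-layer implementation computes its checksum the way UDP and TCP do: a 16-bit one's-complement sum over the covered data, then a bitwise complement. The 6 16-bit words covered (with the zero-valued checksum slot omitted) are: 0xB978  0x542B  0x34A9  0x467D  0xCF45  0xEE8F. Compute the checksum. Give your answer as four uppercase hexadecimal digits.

One's-complement addition (fold any carry out of bit 15 back into bit 0):
  0xB978 + 0x542B = 0x10DA3 → wrap carry → 0x0DA4
  0x0DA4 + 0x34A9 = 0x0424D
  0x424D + 0x467D = 0x088CA
  0x88CA + 0xCF45 = 0x1580F → wrap carry → 0x5810
  0x5810 + 0xEE8F = 0x1469F → wrap carry → 0x46A0
One's-complement sum = 0x46A0.
Checksum = ~0x46A0 & 0xFFFF = 0xB95F.

B95F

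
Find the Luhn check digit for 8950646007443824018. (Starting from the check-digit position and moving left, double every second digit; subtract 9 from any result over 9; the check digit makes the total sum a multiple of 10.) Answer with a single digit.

Partial digits right→left: 8 1 0 4 2 8 3 4 4 7 0 0 6 4 6 0 5 9 8
Double every second digit counting from the check-digit position (so the 1st, 3rd, 5th, ... of the partial from the right).
  doubled (with −9 where >9): 7 0 4 6 8 0 3 3 1 7 → sum 39
  kept as-is: 1 4 8 4 7 0 4 0 9 → sum 37
Total = 39 + 37 = 76.
Check digit = (10 − (76 mod 10)) mod 10 = 4.

4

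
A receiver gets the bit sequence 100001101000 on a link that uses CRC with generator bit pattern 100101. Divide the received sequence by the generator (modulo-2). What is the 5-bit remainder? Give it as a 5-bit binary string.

00000

Modulo-2 division of 100001101000 by 100101:
  pos 0: 100001 XOR 100101 = 000100
  pos 3: 100101 XOR 100101 = 000000
Remainder = 00000 (zero — the frame passes the CRC check).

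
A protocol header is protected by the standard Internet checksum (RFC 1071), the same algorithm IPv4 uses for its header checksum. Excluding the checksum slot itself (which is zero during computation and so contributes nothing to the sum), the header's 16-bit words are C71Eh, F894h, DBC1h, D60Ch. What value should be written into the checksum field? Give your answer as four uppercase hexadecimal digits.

One's-complement addition (fold any carry out of bit 15 back into bit 0):
  0xC71E + 0xF894 = 0x1BFB2 → wrap carry → 0xBFB3
  0xBFB3 + 0xDBC1 = 0x19B74 → wrap carry → 0x9B75
  0x9B75 + 0xD60C = 0x17181 → wrap carry → 0x7182
One's-complement sum = 0x7182.
Checksum = ~0x7182 & 0xFFFF = 0x8E7D.

8E7D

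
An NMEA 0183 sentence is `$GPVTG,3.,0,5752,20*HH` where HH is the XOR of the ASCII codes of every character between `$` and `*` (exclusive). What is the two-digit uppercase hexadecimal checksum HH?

78

XOR the ASCII codes of the payload characters:
  'G' = 0x47 → acc = 0x47
  'P' = 0x50 → acc = 0x17
  'V' = 0x56 → acc = 0x41
  'T' = 0x54 → acc = 0x15
  'G' = 0x47 → acc = 0x52
  ',' = 0x2C → acc = 0x7E
  '3' = 0x33 → acc = 0x4D
  '.' = 0x2E → acc = 0x63
  ',' = 0x2C → acc = 0x4F
  '0' = 0x30 → acc = 0x7F
  ',' = 0x2C → acc = 0x53
  '5' = 0x35 → acc = 0x66
  '7' = 0x37 → acc = 0x51
  '5' = 0x35 → acc = 0x64
  '2' = 0x32 → acc = 0x56
  ',' = 0x2C → acc = 0x7A
  '2' = 0x32 → acc = 0x48
  '0' = 0x30 → acc = 0x78
Checksum = 0x78.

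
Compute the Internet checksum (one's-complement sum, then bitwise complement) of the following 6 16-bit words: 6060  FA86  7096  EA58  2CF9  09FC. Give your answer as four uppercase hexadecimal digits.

1334

One's-complement addition (fold any carry out of bit 15 back into bit 0):
  0x6060 + 0xFA86 = 0x15AE6 → wrap carry → 0x5AE7
  0x5AE7 + 0x7096 = 0x0CB7D
  0xCB7D + 0xEA58 = 0x1B5D5 → wrap carry → 0xB5D6
  0xB5D6 + 0x2CF9 = 0x0E2CF
  0xE2CF + 0x09FC = 0x0ECCB
One's-complement sum = 0xECCB.
Checksum = ~0xECCB & 0xFFFF = 0x1334.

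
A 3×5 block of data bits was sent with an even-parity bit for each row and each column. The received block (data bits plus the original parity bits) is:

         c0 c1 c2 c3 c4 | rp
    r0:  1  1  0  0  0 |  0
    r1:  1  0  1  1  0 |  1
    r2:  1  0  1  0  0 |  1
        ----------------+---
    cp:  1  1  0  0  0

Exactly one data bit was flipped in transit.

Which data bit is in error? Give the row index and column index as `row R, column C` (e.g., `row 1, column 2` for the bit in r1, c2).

Recompute each row's even parity and compare to rp:
  r0: data parity 0, sent rp 0 → ok
  r1: data parity 1, sent rp 1 → ok
  r2: data parity 0, sent rp 1 → mismatch
Recompute each column's even parity and compare to cp:
  c0: data parity 1, sent cp 1 → ok
  c1: data parity 1, sent cp 1 → ok
  c2: data parity 0, sent cp 0 → ok
  c3: data parity 1, sent cp 0 → mismatch
  c4: data parity 0, sent cp 0 → ok
Exactly one row (r2) and one column (c3) fail → the flipped bit is at their intersection.

row 2, column 3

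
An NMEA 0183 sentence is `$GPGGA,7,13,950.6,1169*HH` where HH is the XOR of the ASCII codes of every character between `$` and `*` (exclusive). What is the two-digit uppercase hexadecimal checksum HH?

48

XOR the ASCII codes of the payload characters:
  'G' = 0x47 → acc = 0x47
  'P' = 0x50 → acc = 0x17
  'G' = 0x47 → acc = 0x50
  'G' = 0x47 → acc = 0x17
  'A' = 0x41 → acc = 0x56
  ',' = 0x2C → acc = 0x7A
  '7' = 0x37 → acc = 0x4D
  ',' = 0x2C → acc = 0x61
  '1' = 0x31 → acc = 0x50
  '3' = 0x33 → acc = 0x63
  ',' = 0x2C → acc = 0x4F
  '9' = 0x39 → acc = 0x76
  '5' = 0x35 → acc = 0x43
  '0' = 0x30 → acc = 0x73
  '.' = 0x2E → acc = 0x5D
  '6' = 0x36 → acc = 0x6B
  ',' = 0x2C → acc = 0x47
  '1' = 0x31 → acc = 0x76
  '1' = 0x31 → acc = 0x47
  '6' = 0x36 → acc = 0x71
  '9' = 0x39 → acc = 0x48
Checksum = 0x48.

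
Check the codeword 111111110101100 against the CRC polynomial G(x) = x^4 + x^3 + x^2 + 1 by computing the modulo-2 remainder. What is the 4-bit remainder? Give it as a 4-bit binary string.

Modulo-2 division of 111111110101100 by 11101:
  pos 0: 11111 XOR 11101 = 00010
  pos 3: 10111 XOR 11101 = 01010
  pos 4: 10100 XOR 11101 = 01001
  pos 5: 10011 XOR 11101 = 01110
  pos 6: 11100 XOR 11101 = 00001
  pos 10: 11100 XOR 11101 = 00001
Remainder = 0001 (nonzero — an error is detected).

0001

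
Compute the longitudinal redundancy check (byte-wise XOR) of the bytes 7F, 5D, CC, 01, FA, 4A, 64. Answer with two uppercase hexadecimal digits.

3B

XOR the bytes together:
  start with 0x7F
  0x7F ⊕ 0x5D = 0x22
  0x22 ⊕ 0xCC = 0xEE
  0xEE ⊕ 0x01 = 0xEF
  0xEF ⊕ 0xFA = 0x15
  0x15 ⊕ 0x4A = 0x5F
  0x5F ⊕ 0x64 = 0x3B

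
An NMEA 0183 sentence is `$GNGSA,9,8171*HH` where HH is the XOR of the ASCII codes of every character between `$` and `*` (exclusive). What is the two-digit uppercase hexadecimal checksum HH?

6A

XOR the ASCII codes of the payload characters:
  'G' = 0x47 → acc = 0x47
  'N' = 0x4E → acc = 0x09
  'G' = 0x47 → acc = 0x4E
  'S' = 0x53 → acc = 0x1D
  'A' = 0x41 → acc = 0x5C
  ',' = 0x2C → acc = 0x70
  '9' = 0x39 → acc = 0x49
  ',' = 0x2C → acc = 0x65
  '8' = 0x38 → acc = 0x5D
  '1' = 0x31 → acc = 0x6C
  '7' = 0x37 → acc = 0x5B
  '1' = 0x31 → acc = 0x6A
Checksum = 0x6A.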